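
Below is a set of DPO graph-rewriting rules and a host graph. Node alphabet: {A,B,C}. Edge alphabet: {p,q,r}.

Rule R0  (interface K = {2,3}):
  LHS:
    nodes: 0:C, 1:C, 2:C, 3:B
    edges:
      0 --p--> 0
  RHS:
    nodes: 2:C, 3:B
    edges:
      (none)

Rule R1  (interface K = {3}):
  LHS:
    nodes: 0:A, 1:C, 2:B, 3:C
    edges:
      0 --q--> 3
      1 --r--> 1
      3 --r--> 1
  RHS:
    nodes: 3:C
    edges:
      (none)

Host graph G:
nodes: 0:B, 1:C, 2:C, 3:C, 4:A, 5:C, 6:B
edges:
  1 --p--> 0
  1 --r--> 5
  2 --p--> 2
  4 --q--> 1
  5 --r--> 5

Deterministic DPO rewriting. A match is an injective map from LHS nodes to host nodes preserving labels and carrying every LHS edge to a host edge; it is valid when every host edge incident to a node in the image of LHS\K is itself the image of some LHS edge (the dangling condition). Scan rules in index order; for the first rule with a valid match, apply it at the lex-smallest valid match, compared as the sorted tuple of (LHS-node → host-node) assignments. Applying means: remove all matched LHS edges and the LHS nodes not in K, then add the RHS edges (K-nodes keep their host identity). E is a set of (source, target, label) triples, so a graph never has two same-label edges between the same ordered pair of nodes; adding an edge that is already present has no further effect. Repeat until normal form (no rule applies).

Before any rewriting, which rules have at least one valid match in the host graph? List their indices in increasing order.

R0: 4 valid matches — {0↦2, 1↦3, 2↦1, 3↦0}, {0↦2, 1↦3, 2↦1, 3↦6}, {0↦2, 1↦3, 2↦5, 3↦0} (+1 more)
R1: 1 valid match — {0↦4, 1↦5, 2↦6, 3↦1}

Answer: [R0,R1]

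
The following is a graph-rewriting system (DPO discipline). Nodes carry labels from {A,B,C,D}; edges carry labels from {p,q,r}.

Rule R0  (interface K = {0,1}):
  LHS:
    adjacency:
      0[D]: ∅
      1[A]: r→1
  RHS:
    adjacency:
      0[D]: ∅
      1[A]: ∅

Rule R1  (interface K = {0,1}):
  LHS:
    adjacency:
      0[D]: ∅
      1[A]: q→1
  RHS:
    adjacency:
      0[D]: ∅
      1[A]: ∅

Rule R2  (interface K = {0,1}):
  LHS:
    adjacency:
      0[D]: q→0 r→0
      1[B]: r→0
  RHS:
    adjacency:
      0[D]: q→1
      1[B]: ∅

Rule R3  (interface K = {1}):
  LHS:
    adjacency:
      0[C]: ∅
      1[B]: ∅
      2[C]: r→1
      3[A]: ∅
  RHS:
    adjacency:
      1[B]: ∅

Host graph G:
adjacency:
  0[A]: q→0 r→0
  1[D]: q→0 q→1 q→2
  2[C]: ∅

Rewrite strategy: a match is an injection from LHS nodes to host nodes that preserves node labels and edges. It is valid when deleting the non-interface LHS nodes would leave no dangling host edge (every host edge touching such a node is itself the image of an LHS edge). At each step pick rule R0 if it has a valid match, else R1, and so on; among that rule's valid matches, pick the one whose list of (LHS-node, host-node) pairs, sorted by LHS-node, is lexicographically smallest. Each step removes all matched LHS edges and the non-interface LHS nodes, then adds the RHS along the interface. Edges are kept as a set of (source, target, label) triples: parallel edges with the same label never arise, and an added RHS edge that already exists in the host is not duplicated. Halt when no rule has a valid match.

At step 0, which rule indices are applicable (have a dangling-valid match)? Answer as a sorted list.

Answer: [R0,R1]

Steps:
R0: 1 valid match — {0↦1, 1↦0}
R1: 1 valid match — {0↦1, 1↦0}
R2: no valid match — LHS pattern not found
R3: no valid match — LHS pattern not found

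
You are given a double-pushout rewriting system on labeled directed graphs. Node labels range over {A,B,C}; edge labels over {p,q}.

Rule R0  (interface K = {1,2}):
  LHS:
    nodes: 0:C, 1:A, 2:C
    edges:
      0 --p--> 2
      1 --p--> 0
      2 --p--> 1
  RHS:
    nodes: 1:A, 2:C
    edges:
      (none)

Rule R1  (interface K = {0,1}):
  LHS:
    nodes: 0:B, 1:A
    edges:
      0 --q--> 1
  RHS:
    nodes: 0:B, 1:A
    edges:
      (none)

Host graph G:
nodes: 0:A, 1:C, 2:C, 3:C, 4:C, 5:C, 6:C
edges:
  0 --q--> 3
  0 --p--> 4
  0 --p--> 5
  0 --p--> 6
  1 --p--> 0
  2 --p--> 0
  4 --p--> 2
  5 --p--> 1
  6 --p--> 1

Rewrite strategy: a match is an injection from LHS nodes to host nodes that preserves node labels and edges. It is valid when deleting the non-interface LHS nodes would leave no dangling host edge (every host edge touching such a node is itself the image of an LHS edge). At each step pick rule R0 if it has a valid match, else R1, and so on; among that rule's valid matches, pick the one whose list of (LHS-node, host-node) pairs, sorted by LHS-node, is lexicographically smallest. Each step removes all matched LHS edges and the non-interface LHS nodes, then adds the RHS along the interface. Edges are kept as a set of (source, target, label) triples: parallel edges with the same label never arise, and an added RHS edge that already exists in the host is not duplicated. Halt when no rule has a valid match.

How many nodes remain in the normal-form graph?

initial: |V|=7 |E|=9  E = 0-q->3 0-p->4 0-p->5 0-p->6 1-p->0 2-p->0 4-p->2 5-p->1 6-p->1
step 1: apply R0 at {0↦4, 1↦0, 2↦2}  → |V|=6 |E|=6  E = 0-q->3 0-p->5 0-p->6 1-p->0 5-p->1 6-p->1
step 2: apply R0 at {0↦5, 1↦0, 2↦1}  → |V|=5 |E|=3  E = 0-q->3 0-p->6 6-p->1
halt: no rule applies after step 2
NF nodes: {0:A, 1:C, 2:C, 3:C, 6:C}

Answer: 5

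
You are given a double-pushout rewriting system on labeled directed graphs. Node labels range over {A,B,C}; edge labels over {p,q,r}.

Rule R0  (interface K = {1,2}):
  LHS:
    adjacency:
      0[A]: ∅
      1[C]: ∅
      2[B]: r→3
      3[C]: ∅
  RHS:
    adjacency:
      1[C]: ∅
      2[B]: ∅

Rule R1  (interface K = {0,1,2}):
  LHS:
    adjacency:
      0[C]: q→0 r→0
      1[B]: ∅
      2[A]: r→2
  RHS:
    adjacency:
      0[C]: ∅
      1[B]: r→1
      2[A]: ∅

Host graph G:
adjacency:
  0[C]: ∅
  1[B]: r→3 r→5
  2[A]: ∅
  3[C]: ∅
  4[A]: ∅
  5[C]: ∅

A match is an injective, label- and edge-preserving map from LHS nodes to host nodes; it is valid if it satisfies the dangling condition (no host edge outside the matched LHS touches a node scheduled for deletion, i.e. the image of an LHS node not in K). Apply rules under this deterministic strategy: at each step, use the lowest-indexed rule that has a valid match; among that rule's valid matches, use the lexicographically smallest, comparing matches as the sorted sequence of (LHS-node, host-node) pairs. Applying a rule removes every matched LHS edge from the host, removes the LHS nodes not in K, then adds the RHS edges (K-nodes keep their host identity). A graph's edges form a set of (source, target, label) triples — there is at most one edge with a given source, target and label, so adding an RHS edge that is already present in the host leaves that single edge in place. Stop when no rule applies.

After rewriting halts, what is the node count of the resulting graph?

Answer: 2

Rewrite trace:
initial: |V|=6 |E|=2  E = 1-r->3 1-r->5
step 1: apply R0 at {0↦2, 1↦0, 2↦1, 3↦3}  → |V|=4 |E|=1  E = 1-r->5
step 2: apply R0 at {0↦4, 1↦0, 2↦1, 3↦5}  → |V|=2 |E|=0  E = ∅
halt: no rule applies after step 2
NF nodes: {0:C, 1:B}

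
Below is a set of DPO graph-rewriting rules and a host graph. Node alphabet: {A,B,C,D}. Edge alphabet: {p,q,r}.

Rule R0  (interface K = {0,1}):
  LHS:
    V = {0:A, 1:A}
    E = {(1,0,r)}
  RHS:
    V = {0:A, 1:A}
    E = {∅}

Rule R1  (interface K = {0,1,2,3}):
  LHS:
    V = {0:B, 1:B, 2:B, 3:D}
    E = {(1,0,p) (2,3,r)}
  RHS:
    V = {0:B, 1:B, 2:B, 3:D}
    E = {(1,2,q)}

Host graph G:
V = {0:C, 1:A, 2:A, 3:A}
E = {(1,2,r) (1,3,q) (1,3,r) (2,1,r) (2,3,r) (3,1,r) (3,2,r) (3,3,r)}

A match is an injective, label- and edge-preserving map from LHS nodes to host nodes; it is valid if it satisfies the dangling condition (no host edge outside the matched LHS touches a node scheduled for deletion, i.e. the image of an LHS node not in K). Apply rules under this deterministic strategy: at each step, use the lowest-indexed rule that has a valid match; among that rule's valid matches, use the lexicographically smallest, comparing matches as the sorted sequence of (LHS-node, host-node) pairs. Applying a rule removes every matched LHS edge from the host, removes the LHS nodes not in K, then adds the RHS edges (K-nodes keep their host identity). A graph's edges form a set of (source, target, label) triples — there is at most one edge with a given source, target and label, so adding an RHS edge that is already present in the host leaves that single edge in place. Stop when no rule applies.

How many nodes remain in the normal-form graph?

initial: |V|=4 |E|=8  E = 1-r->2 1-q->3 1-r->3 2-r->1 2-r->3 3-r->1 3-r->2 3-r->3
step 1: apply R0 at {0↦1, 1↦2}  → |V|=4 |E|=7  E = 1-r->2 1-q->3 1-r->3 2-r->3 3-r->1 3-r->2 3-r->3
step 2: apply R0 at {0↦1, 1↦3}  → |V|=4 |E|=6  E = 1-r->2 1-q->3 1-r->3 2-r->3 3-r->2 3-r->3
step 3: apply R0 at {0↦2, 1↦1}  → |V|=4 |E|=5  E = 1-q->3 1-r->3 2-r->3 3-r->2 3-r->3
step 4: apply R0 at {0↦2, 1↦3}  → |V|=4 |E|=4  E = 1-q->3 1-r->3 2-r->3 3-r->3
step 5: apply R0 at {0↦3, 1↦1}  → |V|=4 |E|=3  E = 1-q->3 2-r->3 3-r->3
step 6: apply R0 at {0↦3, 1↦2}  → |V|=4 |E|=2  E = 1-q->3 3-r->3
normal form: no rule applies after step 6
NF nodes: {0:C, 1:A, 2:A, 3:A}

Answer: 4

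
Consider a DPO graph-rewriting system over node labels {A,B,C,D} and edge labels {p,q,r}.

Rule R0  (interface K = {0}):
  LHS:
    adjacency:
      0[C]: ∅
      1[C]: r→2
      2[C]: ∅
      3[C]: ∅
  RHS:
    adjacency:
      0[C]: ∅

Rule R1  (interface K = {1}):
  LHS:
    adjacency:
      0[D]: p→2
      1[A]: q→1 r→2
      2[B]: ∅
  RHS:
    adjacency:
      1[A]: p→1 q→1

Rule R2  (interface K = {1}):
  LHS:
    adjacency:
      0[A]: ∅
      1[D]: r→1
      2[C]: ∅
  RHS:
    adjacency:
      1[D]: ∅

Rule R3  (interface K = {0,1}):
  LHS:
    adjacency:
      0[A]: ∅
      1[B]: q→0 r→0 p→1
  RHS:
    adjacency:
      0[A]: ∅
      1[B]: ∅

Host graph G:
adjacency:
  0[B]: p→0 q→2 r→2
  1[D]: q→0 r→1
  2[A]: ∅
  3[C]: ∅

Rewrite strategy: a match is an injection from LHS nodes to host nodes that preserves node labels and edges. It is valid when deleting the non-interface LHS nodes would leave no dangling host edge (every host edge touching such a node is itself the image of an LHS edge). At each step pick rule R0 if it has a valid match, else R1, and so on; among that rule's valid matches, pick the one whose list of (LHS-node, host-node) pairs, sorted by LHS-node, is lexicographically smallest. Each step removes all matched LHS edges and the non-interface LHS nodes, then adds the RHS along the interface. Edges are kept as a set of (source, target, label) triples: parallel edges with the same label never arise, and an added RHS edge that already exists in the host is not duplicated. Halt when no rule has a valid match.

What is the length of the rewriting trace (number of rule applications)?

Answer: 2

Derivation:
[0] host  ⇒  4 nodes, 5 edges  {0-p->0 0-q->2 0-r->2 1-q->0 1-r->1}
[1] R3 @ {0↦2, 1↦0}  ⇒  4 nodes, 2 edges  {1-q->0 1-r->1}
[2] R2 @ {0↦2, 1↦1, 2↦3}  ⇒  2 nodes, 1 edges  {1-q->0}
final graph: no rule applies after step 2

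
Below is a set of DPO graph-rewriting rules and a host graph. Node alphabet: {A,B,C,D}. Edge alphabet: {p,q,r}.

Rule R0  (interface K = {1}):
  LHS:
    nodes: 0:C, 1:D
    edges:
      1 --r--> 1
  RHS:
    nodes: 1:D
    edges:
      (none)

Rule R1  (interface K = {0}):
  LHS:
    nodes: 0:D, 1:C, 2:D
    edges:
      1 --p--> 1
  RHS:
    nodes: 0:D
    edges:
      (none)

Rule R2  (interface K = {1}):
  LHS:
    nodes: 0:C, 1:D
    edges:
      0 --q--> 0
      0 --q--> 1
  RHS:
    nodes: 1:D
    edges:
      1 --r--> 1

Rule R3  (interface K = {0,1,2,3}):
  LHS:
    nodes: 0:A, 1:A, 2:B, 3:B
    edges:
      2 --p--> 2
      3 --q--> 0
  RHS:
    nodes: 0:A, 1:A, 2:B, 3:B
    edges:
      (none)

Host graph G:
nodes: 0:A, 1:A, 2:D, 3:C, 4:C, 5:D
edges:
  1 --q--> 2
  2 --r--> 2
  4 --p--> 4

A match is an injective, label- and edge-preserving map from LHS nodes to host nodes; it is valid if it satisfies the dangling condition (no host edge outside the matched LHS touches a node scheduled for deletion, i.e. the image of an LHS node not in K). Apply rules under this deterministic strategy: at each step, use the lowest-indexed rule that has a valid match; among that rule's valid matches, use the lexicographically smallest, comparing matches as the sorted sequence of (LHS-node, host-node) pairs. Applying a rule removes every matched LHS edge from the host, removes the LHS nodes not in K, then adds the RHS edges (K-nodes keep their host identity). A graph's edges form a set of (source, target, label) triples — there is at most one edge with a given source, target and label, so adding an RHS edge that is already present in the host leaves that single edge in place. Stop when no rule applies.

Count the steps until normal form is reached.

[0] host  ⇒  6 nodes, 3 edges  {1-q->2 2-r->2 4-p->4}
[1] R0 @ {0↦3, 1↦2}  ⇒  5 nodes, 2 edges  {1-q->2 4-p->4}
[2] R1 @ {0↦2, 1↦4, 2↦5}  ⇒  3 nodes, 1 edges  {1-q->2}
halt: no rule applies after step 2

Answer: 2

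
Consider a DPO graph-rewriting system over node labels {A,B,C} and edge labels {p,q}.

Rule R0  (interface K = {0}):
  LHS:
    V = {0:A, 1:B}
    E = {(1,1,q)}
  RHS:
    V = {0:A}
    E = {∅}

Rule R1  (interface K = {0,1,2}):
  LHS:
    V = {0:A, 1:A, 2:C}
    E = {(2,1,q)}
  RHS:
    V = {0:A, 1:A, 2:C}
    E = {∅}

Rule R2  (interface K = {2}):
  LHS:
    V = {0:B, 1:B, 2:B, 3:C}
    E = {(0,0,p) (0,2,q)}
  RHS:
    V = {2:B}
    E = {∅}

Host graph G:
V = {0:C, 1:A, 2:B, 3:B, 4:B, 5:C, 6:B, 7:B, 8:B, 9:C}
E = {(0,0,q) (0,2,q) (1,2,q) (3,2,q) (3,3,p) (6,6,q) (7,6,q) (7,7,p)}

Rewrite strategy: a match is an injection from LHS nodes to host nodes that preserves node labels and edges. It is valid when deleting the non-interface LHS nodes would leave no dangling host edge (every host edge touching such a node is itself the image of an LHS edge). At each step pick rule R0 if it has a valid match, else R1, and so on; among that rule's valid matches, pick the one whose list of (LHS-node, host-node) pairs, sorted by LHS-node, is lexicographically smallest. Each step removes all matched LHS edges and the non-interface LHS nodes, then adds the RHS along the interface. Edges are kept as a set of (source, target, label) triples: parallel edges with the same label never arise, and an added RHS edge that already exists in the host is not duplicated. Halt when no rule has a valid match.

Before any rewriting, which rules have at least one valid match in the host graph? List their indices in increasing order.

Answer: [R2]

Rewrite trace:
R0: no valid match — 1 raw match, all fail dangling condition
R1: no valid match — LHS pattern not found
R2: 8 valid matches — {0↦3, 1↦4, 2↦2, 3↦5}, {0↦3, 1↦4, 2↦2, 3↦9}, {0↦3, 1↦8, 2↦2, 3↦5} (+5 more)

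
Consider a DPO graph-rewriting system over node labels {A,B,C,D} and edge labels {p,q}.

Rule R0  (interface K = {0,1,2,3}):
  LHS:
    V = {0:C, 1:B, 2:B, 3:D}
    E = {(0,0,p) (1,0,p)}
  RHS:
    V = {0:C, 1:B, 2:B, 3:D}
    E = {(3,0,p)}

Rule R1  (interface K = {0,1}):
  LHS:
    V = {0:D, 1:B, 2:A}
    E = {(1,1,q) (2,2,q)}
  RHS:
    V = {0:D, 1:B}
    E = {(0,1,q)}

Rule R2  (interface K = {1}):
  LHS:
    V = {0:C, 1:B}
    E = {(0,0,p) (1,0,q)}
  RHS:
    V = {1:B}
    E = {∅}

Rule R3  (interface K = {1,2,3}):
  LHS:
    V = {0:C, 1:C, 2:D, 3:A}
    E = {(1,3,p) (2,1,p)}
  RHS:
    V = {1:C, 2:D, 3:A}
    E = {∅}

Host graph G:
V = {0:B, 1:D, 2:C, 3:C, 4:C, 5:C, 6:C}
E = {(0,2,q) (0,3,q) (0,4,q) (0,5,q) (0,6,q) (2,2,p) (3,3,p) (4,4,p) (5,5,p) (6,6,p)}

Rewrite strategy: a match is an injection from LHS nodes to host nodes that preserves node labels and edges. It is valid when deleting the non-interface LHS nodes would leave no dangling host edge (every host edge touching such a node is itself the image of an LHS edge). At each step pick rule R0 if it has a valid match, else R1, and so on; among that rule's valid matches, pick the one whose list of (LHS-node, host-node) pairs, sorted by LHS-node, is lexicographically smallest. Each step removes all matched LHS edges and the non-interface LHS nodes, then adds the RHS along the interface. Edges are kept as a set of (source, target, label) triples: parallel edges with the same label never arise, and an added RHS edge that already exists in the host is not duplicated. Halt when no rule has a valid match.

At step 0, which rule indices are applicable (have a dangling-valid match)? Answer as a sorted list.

R0: no valid match — LHS pattern not found
R1: no valid match — LHS pattern not found
R2: 5 valid matches — {0↦2, 1↦0}, {0↦3, 1↦0}, {0↦4, 1↦0} (+2 more)
R3: no valid match — LHS pattern not found

Answer: [R2]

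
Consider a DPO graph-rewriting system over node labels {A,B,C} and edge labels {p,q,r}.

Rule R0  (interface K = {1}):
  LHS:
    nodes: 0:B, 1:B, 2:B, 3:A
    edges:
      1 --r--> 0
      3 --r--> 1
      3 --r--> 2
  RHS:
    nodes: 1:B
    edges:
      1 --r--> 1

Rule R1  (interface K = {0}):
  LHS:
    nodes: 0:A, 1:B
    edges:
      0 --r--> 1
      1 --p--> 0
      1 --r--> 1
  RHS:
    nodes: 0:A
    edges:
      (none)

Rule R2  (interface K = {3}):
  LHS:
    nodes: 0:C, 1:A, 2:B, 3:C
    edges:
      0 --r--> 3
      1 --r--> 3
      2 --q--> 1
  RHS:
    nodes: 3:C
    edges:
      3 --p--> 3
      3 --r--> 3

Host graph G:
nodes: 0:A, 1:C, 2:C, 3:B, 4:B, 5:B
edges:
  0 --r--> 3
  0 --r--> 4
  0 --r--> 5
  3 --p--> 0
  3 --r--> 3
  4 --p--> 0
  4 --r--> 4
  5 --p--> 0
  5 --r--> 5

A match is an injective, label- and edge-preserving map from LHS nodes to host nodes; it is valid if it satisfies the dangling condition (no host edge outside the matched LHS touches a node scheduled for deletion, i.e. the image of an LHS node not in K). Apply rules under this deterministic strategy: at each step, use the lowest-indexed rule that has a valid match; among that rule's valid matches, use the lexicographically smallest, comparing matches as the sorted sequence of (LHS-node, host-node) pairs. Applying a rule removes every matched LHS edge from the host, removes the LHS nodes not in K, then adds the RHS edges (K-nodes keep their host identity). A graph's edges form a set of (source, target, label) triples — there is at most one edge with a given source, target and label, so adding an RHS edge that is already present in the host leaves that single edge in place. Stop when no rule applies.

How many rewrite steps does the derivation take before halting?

Answer: 3

Rewrite trace:
[0] host  ⇒  6 nodes, 9 edges  {0-r->3 0-r->4 0-r->5 3-p->0 3-r->3 4-p->0 4-r->4 5-p->0 5-r->5}
[1] R1 @ {0↦0, 1↦3}  ⇒  5 nodes, 6 edges  {0-r->4 0-r->5 4-p->0 4-r->4 5-p->0 5-r->5}
[2] R1 @ {0↦0, 1↦4}  ⇒  4 nodes, 3 edges  {0-r->5 5-p->0 5-r->5}
[3] R1 @ {0↦0, 1↦5}  ⇒  3 nodes, 0 edges  {∅}
final graph: no rule applies after step 3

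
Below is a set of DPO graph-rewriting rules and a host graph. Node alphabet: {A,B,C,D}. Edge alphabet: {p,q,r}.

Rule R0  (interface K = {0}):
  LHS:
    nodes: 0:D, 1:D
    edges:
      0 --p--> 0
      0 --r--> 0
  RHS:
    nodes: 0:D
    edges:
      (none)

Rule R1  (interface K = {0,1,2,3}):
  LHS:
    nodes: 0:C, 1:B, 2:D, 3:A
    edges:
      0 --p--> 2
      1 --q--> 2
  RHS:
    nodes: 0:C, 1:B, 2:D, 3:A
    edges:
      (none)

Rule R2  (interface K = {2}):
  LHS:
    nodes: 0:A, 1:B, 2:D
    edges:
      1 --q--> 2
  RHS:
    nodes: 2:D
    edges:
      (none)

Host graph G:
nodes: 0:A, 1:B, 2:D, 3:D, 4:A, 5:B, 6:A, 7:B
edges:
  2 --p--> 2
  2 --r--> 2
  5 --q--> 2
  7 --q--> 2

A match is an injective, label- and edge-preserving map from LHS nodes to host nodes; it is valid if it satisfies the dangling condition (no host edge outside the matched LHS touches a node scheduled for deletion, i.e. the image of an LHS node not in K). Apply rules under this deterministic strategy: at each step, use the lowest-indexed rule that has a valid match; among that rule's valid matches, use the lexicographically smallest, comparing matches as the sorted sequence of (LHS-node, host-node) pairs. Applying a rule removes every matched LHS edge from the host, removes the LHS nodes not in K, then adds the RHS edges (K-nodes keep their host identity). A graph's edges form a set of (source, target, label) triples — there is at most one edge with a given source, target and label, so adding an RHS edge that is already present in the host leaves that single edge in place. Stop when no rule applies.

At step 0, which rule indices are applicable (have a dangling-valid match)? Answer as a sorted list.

R0: 1 valid match — {0↦2, 1↦3}
R1: no valid match — LHS pattern not found
R2: 6 valid matches — {0↦0, 1↦5, 2↦2}, {0↦0, 1↦7, 2↦2}, {0↦4, 1↦5, 2↦2} (+3 more)

Answer: [R0,R2]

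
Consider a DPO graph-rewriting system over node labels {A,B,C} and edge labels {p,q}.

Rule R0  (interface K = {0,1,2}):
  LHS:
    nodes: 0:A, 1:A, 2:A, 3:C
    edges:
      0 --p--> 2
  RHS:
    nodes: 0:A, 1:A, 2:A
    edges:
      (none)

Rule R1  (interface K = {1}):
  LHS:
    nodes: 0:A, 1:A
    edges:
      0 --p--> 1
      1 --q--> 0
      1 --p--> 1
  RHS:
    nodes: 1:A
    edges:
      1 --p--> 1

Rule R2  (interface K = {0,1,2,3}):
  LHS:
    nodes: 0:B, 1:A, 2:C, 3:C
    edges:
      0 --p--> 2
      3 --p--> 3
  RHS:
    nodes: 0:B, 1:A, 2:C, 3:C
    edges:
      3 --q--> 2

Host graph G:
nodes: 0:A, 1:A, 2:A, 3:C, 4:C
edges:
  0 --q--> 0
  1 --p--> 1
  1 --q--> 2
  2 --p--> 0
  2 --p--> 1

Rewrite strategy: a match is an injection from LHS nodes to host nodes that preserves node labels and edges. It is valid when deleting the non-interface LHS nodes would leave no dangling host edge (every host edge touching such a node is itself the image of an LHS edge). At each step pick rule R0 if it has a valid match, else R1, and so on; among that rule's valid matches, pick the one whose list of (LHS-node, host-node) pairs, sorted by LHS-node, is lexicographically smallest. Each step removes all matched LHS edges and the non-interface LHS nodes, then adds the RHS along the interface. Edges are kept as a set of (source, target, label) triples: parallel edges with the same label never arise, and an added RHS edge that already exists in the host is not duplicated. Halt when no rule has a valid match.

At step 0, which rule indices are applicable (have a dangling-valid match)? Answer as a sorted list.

R0: 4 valid matches — {0↦2, 1↦0, 2↦1, 3↦3}, {0↦2, 1↦0, 2↦1, 3↦4}, {0↦2, 1↦1, 2↦0, 3↦3} (+1 more)
R1: no valid match — 1 raw match, all fail dangling condition
R2: no valid match — LHS pattern not found

Answer: [R0]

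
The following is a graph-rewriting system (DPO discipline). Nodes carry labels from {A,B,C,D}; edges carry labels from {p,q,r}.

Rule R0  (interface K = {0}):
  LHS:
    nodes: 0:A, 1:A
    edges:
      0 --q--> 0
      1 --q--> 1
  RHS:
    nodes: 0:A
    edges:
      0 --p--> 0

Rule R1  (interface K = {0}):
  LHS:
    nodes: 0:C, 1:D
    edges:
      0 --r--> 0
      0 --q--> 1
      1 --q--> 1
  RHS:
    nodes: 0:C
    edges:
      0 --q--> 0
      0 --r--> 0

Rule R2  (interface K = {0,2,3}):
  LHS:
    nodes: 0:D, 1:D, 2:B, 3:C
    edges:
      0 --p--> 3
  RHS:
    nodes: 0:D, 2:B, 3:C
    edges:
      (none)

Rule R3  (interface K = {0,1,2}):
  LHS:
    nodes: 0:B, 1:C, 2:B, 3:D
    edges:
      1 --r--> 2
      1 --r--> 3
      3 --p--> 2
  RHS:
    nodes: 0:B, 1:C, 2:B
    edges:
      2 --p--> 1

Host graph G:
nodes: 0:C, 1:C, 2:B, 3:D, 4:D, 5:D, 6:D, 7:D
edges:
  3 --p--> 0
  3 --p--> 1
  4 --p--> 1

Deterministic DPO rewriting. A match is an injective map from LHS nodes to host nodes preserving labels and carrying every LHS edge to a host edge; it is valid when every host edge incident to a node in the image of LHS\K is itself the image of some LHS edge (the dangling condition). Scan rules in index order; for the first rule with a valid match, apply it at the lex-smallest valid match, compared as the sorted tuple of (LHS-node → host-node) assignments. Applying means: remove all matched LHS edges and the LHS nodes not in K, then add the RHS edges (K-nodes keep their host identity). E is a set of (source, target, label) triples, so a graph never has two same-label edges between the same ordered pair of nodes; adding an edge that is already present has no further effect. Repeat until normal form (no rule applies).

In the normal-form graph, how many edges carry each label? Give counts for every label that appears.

[0] host  ⇒  8 nodes, 3 edges  {3-p->0 3-p->1 4-p->1}
[1] R2 @ {0↦3, 1↦5, 2↦2, 3↦0}  ⇒  7 nodes, 2 edges  {3-p->1 4-p->1}
[2] R2 @ {0↦3, 1↦6, 2↦2, 3↦1}  ⇒  6 nodes, 1 edges  {4-p->1}
[3] R2 @ {0↦4, 1↦3, 2↦2, 3↦1}  ⇒  5 nodes, 0 edges  {∅}
final graph: no rule applies after step 3
NF edges: []

Answer: (no edges)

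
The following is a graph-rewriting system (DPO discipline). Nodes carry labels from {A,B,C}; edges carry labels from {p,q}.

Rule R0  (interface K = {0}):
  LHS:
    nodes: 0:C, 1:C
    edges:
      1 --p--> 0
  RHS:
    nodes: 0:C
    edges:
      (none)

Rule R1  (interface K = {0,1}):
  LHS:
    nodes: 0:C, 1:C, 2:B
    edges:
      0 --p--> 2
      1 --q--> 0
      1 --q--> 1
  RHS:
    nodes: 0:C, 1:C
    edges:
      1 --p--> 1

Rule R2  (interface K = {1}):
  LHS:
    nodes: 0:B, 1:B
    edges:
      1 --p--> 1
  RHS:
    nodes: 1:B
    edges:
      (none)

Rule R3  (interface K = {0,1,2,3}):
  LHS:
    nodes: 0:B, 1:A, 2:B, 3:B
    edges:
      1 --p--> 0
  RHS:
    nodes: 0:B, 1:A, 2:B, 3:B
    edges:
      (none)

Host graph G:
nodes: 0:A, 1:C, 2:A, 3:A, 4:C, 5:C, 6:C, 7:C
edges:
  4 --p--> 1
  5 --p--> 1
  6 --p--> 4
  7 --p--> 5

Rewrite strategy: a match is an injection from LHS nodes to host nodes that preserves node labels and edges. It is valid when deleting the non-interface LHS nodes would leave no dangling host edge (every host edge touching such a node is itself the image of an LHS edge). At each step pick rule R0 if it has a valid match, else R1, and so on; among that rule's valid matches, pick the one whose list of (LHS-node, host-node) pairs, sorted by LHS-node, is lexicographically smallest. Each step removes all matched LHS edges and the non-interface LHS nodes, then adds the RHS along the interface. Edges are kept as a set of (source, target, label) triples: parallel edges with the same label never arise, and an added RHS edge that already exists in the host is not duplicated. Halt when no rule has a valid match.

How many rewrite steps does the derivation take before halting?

start.  V:8 E:4  edges: 4-p->1 5-p->1 6-p->4 7-p->5
1. fire R0 via {0↦4, 1↦6}  →  V:7 E:3  edges: 4-p->1 5-p->1 7-p->5
2. fire R0 via {0↦1, 1↦4}  →  V:6 E:2  edges: 5-p->1 7-p->5
3. fire R0 via {0↦5, 1↦7}  →  V:5 E:1  edges: 5-p->1
4. fire R0 via {0↦1, 1↦5}  →  V:4 E:0  edges: ∅
final graph: no rule applies after step 4

Answer: 4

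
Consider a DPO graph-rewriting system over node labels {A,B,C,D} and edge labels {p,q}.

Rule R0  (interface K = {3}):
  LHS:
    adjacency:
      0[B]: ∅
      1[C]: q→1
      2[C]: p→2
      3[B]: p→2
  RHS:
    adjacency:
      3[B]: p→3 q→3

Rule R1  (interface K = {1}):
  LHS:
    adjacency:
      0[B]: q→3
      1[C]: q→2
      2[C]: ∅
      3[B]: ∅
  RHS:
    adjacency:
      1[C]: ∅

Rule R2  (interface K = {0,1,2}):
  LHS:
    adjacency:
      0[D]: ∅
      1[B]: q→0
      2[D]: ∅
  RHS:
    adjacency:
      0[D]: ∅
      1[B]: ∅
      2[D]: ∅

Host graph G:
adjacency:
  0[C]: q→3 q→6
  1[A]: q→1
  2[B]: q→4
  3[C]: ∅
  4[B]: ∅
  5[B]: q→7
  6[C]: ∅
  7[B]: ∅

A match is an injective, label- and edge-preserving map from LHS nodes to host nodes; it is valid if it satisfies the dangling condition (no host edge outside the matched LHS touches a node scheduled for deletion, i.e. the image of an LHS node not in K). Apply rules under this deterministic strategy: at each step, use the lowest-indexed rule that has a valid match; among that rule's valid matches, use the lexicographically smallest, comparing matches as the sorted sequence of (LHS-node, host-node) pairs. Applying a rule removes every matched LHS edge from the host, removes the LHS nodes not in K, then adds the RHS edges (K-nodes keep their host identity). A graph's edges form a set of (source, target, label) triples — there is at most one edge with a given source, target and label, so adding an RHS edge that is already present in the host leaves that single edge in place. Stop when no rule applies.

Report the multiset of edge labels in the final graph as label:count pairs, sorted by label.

[0] host  ⇒  8 nodes, 5 edges  {0-q->3 0-q->6 1-q->1 2-q->4 5-q->7}
[1] R1 @ {0↦2, 1↦0, 2↦3, 3↦4}  ⇒  5 nodes, 3 edges  {0-q->6 1-q->1 5-q->7}
[2] R1 @ {0↦5, 1↦0, 2↦6, 3↦7}  ⇒  2 nodes, 1 edges  {1-q->1}
halt: no rule applies after step 2
NF edges: [(1, 1, 'q')]

Answer: q:1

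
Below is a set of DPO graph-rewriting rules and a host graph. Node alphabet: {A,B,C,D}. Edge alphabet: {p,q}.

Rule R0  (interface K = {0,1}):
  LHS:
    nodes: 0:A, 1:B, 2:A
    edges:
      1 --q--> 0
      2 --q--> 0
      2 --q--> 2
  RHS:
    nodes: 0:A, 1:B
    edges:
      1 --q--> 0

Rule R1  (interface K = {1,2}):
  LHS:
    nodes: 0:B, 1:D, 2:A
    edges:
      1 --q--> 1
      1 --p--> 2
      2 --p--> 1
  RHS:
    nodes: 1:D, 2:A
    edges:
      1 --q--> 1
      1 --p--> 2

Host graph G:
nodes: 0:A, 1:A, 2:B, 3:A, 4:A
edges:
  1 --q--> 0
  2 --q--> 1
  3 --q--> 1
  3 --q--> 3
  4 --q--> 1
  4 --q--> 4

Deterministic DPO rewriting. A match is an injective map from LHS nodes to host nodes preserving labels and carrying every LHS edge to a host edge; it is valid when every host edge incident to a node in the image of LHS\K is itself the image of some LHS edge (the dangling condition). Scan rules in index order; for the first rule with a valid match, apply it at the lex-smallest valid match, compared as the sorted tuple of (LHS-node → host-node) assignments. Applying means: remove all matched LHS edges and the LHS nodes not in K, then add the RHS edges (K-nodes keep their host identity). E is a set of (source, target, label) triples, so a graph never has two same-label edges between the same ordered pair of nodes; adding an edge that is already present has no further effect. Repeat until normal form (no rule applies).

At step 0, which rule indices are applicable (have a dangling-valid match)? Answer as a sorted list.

R0: 2 valid matches — {0↦1, 1↦2, 2↦3}, {0↦1, 1↦2, 2↦4}
R1: no valid match — LHS pattern not found

Answer: [R0]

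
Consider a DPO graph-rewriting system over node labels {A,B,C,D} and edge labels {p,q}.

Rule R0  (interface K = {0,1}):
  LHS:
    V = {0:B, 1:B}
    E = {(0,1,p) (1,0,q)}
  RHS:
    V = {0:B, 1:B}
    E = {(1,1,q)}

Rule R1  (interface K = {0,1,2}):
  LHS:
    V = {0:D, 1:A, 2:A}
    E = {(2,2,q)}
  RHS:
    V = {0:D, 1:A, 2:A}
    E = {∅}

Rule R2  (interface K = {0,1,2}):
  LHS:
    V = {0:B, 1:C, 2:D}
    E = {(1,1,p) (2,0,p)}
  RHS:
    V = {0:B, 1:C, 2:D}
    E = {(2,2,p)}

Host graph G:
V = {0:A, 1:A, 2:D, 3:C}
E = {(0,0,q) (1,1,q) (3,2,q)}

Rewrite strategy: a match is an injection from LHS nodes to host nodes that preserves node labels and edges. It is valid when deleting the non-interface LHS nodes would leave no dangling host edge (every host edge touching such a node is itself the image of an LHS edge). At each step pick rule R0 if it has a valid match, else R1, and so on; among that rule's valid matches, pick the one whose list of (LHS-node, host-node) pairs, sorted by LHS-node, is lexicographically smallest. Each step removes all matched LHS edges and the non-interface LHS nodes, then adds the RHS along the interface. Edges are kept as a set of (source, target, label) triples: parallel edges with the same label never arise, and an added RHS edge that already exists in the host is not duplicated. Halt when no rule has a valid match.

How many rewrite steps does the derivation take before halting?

Answer: 2

Steps:
initial: |V|=4 |E|=3  E = 0-q->0 1-q->1 3-q->2
step 1: apply R1 at {0↦2, 1↦0, 2↦1}  → |V|=4 |E|=2  E = 0-q->0 3-q->2
step 2: apply R1 at {0↦2, 1↦1, 2↦0}  → |V|=4 |E|=1  E = 3-q->2
halt: no rule applies after step 2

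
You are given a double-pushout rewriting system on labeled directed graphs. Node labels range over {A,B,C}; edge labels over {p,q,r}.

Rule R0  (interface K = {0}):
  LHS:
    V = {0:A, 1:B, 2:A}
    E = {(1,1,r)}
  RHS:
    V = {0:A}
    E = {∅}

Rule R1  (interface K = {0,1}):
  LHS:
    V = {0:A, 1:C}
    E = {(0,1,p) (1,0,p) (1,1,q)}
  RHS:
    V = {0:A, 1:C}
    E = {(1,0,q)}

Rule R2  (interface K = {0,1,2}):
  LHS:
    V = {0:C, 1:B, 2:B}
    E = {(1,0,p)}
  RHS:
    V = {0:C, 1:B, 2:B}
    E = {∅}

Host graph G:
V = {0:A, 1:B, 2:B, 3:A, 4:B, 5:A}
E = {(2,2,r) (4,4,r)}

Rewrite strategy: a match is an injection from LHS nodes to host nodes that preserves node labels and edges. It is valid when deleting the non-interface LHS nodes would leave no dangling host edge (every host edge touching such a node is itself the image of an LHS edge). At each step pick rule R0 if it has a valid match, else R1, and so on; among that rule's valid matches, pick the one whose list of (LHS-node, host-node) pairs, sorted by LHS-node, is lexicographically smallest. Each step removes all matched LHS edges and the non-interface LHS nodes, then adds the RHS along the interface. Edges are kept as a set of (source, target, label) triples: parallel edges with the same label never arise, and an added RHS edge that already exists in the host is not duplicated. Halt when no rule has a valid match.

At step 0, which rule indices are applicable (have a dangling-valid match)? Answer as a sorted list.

R0: 12 valid matches — {0↦0, 1↦2, 2↦3}, {0↦0, 1↦2, 2↦5}, {0↦0, 1↦4, 2↦3} (+9 more)
R1: no valid match — LHS pattern not found
R2: no valid match — LHS pattern not found

Answer: [R0]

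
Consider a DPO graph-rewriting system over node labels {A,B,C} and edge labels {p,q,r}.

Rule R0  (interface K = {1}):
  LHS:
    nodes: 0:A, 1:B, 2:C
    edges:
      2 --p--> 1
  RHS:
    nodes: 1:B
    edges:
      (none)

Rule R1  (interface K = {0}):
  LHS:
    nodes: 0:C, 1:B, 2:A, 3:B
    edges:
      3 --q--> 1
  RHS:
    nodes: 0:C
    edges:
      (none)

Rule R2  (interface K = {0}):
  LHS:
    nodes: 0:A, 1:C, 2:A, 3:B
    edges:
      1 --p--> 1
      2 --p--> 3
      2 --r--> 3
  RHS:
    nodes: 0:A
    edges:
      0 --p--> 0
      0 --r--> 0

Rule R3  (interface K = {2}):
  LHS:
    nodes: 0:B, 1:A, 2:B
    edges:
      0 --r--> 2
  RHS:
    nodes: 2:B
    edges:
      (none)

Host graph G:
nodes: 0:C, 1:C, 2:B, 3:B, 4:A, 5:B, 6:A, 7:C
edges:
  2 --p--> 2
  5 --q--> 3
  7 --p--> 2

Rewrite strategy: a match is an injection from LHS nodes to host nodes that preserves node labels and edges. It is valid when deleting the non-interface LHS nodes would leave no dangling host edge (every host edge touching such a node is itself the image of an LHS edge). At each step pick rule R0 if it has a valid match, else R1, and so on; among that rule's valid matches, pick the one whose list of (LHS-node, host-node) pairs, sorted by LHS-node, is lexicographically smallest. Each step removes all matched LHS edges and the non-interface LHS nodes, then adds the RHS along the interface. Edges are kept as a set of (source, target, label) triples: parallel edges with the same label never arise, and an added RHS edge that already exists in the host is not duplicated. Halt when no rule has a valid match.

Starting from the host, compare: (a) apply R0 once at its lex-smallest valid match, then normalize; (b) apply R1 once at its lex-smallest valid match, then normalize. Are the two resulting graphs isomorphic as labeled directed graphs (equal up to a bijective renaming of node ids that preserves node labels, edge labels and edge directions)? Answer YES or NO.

Answer: YES

Derivation:
branch R0-first: apply at {0↦4, 1↦2, 2↦7} → |E|=2, then 1 more step(s) → NF |V|=3 |E|=1 V={0:C, 1:C, 2:B} E=2-p->2
branch R1-first: apply at {0↦0, 1↦3, 2↦4, 3↦5} → |E|=2, then 1 more step(s) → NF |V|=3 |E|=1 V={0:C, 1:C, 2:B} E=2-p->2
graphs isomorphic (equal up to label-preserving node renaming)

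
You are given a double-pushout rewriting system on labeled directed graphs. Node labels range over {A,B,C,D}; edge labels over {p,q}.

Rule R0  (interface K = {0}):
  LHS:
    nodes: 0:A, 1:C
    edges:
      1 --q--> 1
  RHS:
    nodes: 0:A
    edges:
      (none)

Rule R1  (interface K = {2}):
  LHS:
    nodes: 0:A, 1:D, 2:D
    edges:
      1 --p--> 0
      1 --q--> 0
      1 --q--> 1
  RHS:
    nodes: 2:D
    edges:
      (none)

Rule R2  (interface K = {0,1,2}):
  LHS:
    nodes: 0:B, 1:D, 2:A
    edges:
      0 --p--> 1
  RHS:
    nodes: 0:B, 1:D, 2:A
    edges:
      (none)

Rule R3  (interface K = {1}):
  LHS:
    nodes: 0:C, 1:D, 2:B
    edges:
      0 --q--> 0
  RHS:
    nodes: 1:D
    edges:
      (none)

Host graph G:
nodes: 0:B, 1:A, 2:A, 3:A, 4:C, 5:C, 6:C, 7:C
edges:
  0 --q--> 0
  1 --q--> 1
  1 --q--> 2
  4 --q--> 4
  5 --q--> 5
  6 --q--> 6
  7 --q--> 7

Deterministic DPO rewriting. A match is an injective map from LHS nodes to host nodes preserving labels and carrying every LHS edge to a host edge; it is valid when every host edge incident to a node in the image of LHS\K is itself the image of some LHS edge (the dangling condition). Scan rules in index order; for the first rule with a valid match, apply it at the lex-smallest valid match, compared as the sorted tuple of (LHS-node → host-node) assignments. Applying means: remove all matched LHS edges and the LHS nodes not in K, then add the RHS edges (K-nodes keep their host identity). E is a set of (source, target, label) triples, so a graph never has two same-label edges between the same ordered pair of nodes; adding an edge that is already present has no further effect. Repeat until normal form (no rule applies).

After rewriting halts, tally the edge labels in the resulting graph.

Answer: q:3

Derivation:
[0] host  ⇒  8 nodes, 7 edges  {0-q->0 1-q->1 1-q->2 4-q->4 5-q->5 6-q->6 7-q->7}
[1] R0 @ {0↦1, 1↦4}  ⇒  7 nodes, 6 edges  {0-q->0 1-q->1 1-q->2 5-q->5 6-q->6 7-q->7}
[2] R0 @ {0↦1, 1↦5}  ⇒  6 nodes, 5 edges  {0-q->0 1-q->1 1-q->2 6-q->6 7-q->7}
[3] R0 @ {0↦1, 1↦6}  ⇒  5 nodes, 4 edges  {0-q->0 1-q->1 1-q->2 7-q->7}
[4] R0 @ {0↦1, 1↦7}  ⇒  4 nodes, 3 edges  {0-q->0 1-q->1 1-q->2}
halt: no rule applies after step 4
NF edges: [(0, 0, 'q'), (1, 1, 'q'), (1, 2, 'q')]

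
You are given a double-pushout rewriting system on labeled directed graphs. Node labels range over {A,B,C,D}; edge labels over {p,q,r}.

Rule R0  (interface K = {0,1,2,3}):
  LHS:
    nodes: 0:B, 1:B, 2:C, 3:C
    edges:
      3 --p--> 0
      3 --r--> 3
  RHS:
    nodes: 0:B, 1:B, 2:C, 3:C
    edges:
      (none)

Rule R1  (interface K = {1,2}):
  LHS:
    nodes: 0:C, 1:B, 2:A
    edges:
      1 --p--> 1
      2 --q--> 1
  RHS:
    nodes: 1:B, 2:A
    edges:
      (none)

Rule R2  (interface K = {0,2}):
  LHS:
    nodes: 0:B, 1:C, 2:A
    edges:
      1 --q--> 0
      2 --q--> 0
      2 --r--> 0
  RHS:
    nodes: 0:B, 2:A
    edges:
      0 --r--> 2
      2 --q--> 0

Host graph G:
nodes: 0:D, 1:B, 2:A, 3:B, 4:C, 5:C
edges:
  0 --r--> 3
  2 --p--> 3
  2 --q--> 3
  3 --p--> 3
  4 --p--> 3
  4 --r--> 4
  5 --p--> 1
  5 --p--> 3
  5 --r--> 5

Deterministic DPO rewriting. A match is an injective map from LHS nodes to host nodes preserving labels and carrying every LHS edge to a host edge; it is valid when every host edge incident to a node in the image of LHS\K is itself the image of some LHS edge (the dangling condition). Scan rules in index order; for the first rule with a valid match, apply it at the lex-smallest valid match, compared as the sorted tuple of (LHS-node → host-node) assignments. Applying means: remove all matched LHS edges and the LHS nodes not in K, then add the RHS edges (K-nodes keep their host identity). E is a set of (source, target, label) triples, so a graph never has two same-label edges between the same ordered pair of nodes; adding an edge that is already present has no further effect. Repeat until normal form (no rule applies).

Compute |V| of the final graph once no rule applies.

start.  V:6 E:9  edges: 0-r->3 2-p->3 2-q->3 3-p->3 4-p->3 4-r->4 5-p->1 5-p->3 5-r->5
1. fire R0 via {0↦1, 1↦3, 2↦4, 3↦5}  →  V:6 E:7  edges: 0-r->3 2-p->3 2-q->3 3-p->3 4-p->3 4-r->4 5-p->3
2. fire R0 via {0↦3, 1↦1, 2↦5, 3↦4}  →  V:6 E:5  edges: 0-r->3 2-p->3 2-q->3 3-p->3 5-p->3
3. fire R1 via {0↦4, 1↦3, 2↦2}  →  V:5 E:3  edges: 0-r->3 2-p->3 5-p->3
halt: no rule applies after step 3
NF nodes: {0:D, 1:B, 2:A, 3:B, 5:C}

Answer: 5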